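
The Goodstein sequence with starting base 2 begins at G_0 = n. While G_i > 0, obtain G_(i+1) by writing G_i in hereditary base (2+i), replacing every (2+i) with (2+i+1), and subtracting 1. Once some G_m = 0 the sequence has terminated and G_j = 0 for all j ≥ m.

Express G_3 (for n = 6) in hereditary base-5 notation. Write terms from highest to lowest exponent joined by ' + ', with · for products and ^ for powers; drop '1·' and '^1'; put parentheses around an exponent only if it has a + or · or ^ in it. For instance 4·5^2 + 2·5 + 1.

6 —HB2→ 2^2 + 2 —bump→ 3^3 + 3 = 30 —(−1)→ 29
29 —HB3→ 3^3 + 2 —bump→ 4^4 + 2 = 258 —(−1)→ 257
257 —HB4→ 4^4 + 1 —bump→ 5^5 + 1 = 3126 —(−1)→ 3125

5^5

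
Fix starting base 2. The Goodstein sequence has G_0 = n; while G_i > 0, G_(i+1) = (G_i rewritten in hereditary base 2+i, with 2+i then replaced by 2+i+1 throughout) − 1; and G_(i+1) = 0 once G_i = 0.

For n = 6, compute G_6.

(0) 6|_2 = 2^2 + 2 ↦ 3^3 + 3|_3 = 30 ⇒ 29
(1) 29|_3 = 3^3 + 2 ↦ 4^4 + 2|_4 = 258 ⇒ 257
(2) 257|_4 = 4^4 + 1 ↦ 5^5 + 1|_5 = 3126 ⇒ 3125
(3) 3125|_5 = 5^5 ↦ 6^6|_6 = 46656 ⇒ 46655
(4) 46655|_6 = 5·6^5 + 5·6^4 + 5·6^3 + 5·6^2 + 5·6 + 5 ↦ 5·7^5 + 5·7^4 + 5·7^3 + 5·7^2 + 5·7 + 5|_7 = 98040 ⇒ 98039
(5) 98039|_7 = 5·7^5 + 5·7^4 + 5·7^3 + 5·7^2 + 5·7 + 4 ↦ 5·8^5 + 5·8^4 + 5·8^3 + 5·8^2 + 5·8 + 4|_8 = 187244 ⇒ 187243
(6) 187243|_8 = 5·8^5 + 5·8^4 + 5·8^3 + 5·8^2 + 5·8 + 3 ↦ 5·9^5 + 5·9^4 + 5·9^3 + 5·9^2 + 5·9 + 3|_9 = 332148 ⇒ 332147

187243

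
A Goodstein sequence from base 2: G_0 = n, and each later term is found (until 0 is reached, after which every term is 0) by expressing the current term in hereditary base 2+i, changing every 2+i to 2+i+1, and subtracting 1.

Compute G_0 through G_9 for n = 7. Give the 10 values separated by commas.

[0] 7 ≡ 2^2 + 2 + 1 (base 2). Lift 3: 31. −1: 30.
[1] 30 ≡ 3^3 + 3 (base 3). Lift 4: 260. −1: 259.
[2] 259 ≡ 4^4 + 3 (base 4). Lift 5: 3128. −1: 3127.
[3] 3127 ≡ 5^5 + 2 (base 5). Lift 6: 46658. −1: 46657.
[4] 46657 ≡ 6^6 + 1 (base 6). Lift 7: 823544. −1: 823543.
[5] 823543 ≡ 7^7 (base 7). Lift 8: 16777216. −1: 16777215.
[6] 16777215 ≡ 7·8^7 + 7·8^6 + 7·8^5 + 7·8^4 + 7·8^3 + 7·8^2 + 7·8 + 7 (base 8). Lift 9: 37665880. −1: 37665879.
[7] 37665879 ≡ 7·9^7 + 7·9^6 + 7·9^5 + 7·9^4 + 7·9^3 + 7·9^2 + 7·9 + 6 (base 9). Lift 10: 77777776. −1: 77777775.
[8] 77777775 ≡ 7·10^7 + 7·10^6 + 7·10^5 + 7·10^4 + 7·10^3 + 7·10^2 + 7·10 + 5 (base 10). Lift 11: 150051214. −1: 150051213.

7, 30, 259, 3127, 46657, 823543, 16777215, 37665879, 77777775, 150051213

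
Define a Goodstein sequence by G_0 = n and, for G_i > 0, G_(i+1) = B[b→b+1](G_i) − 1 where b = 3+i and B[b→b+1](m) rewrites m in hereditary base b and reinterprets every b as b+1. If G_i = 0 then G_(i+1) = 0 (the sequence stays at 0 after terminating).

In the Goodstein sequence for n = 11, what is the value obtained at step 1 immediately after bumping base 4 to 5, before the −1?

26

G_0 = 11. HB_3(11) = 3^2 + 2. Bump = 18. G_1 = 17.
G_1 = 17. HB_4(17) = 4^2 + 1. Bump = 26. G_2 = 25.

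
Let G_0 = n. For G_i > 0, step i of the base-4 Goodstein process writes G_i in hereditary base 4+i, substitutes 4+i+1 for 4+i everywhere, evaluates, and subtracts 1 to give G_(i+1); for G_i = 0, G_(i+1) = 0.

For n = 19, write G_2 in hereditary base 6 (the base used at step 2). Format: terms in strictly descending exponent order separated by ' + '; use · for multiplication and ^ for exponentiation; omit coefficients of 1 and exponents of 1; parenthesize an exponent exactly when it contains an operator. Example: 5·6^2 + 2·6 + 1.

6^2 + 1

19 —HB4→ 4^2 + 3 —bump→ 5^2 + 3 = 28 —(−1)→ 27
27 —HB5→ 5^2 + 2 —bump→ 6^2 + 2 = 38 —(−1)→ 37
37 —HB6→ 6^2 + 1 —bump→ 7^2 + 1 = 50 —(−1)→ 49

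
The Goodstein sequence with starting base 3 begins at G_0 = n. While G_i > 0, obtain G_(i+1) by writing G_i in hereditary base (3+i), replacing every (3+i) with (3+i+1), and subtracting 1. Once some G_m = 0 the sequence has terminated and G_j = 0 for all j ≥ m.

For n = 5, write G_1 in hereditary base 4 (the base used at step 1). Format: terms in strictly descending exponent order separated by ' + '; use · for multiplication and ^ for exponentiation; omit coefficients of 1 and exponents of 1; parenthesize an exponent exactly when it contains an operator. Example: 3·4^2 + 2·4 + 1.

base 3: 5 = 3 + 2; at 4: 4 + 2 = 6; next = 5
base 4: 5 = 4 + 1; at 5: 5 + 1 = 6; next = 5

4 + 1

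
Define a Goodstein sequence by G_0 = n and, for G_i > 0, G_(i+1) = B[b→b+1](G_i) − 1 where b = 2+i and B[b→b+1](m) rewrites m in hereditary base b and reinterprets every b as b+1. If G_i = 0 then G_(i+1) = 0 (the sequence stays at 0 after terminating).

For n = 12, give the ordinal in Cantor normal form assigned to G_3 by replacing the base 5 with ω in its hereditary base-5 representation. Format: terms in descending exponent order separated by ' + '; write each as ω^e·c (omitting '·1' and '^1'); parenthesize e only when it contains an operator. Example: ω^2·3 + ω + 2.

ω^(ω + 1) + ω^2·2 + ω·2

step 0: 12 = 2^(2 + 1) + 2^2; sub 3 for 2: 3^(3 + 1) + 3^3; = 108; G_1 = 108−1 = 107
step 1: 107 = 3^(3 + 1) + 2·3^2 + 2·3 + 2; sub 4 for 3: 4^(4 + 1) + 2·4^2 + 2·4 + 2; = 1066; G_2 = 1066−1 = 1065
step 2: 1065 = 4^(4 + 1) + 2·4^2 + 2·4 + 1; sub 5 for 4: 5^(5 + 1) + 2·5^2 + 2·5 + 1; = 15686; G_3 = 15686−1 = 15685
step 3: 15685 = 5^(5 + 1) + 2·5^2 + 2·5; sub 6 for 5: 6^(6 + 1) + 2·6^2 + 2·6; = 280020; G_4 = 280020−1 = 280019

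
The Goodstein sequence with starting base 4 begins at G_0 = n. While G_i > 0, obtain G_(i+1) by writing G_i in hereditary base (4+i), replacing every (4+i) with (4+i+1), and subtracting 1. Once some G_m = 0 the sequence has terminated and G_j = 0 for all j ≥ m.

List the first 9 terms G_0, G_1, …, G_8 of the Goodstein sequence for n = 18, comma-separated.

18 —HB4→ 4^2 + 2 —bump→ 5^2 + 2 = 27 —(−1)→ 26
26 —HB5→ 5^2 + 1 —bump→ 6^2 + 1 = 37 —(−1)→ 36
36 —HB6→ 6^2 —bump→ 7^2 = 49 —(−1)→ 48
48 —HB7→ 6·7 + 6 —bump→ 6·8 + 6 = 54 —(−1)→ 53
53 —HB8→ 6·8 + 5 —bump→ 6·9 + 5 = 59 —(−1)→ 58
58 —HB9→ 6·9 + 4 —bump→ 6·10 + 4 = 64 —(−1)→ 63
63 —HB10→ 6·10 + 3 —bump→ 6·11 + 3 = 69 —(−1)→ 68
68 —HB11→ 6·11 + 2 —bump→ 6·12 + 2 = 74 —(−1)→ 73

18, 26, 36, 48, 53, 58, 63, 68, 73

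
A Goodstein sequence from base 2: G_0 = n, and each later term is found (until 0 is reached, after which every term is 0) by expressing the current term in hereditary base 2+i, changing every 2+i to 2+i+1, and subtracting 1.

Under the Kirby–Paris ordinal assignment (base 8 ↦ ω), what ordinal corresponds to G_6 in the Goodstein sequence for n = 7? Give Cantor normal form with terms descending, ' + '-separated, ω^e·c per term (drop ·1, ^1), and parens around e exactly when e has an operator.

ω^7·7 + ω^6·7 + ω^5·7 + ω^4·7 + ω^3·7 + ω^2·7 + ω·7 + 7

G_0 = 7. HB_2(7) = 2^2 + 2 + 1. Bump = 31. G_1 = 30.
G_1 = 30. HB_3(30) = 3^3 + 3. Bump = 260. G_2 = 259.
G_2 = 259. HB_4(259) = 4^4 + 3. Bump = 3128. G_3 = 3127.
G_3 = 3127. HB_5(3127) = 5^5 + 2. Bump = 46658. G_4 = 46657.
G_4 = 46657. HB_6(46657) = 6^6 + 1. Bump = 823544. G_5 = 823543.
G_5 = 823543. HB_7(823543) = 7^7. Bump = 16777216. G_6 = 16777215.
G_6 = 16777215. HB_8(16777215) = 7·8^7 + 7·8^6 + 7·8^5 + 7·8^4 + 7·8^3 + 7·8^2 + 7·8 + 7. Bump = 37665880. G_7 = 37665879.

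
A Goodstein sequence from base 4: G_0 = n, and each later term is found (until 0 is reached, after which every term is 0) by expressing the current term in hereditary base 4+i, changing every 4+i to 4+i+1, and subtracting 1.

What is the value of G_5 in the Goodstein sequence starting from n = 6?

step 0: 6 = 4 + 2; sub 5 for 4: 5 + 2; = 7; G_1 = 7−1 = 6
step 1: 6 = 5 + 1; sub 6 for 5: 6 + 1; = 7; G_2 = 7−1 = 6
step 2: 6 = 6; sub 7 for 6: 7; = 7; G_3 = 7−1 = 6
step 3: 6 = 6; sub 8 for 7: 6; = 6; G_4 = 6−1 = 5
step 4: 5 = 5; sub 9 for 8: 5; = 5; G_5 = 5−1 = 4
step 5: 4 = 4; sub 10 for 9: 4; = 4; G_6 = 4−1 = 3

4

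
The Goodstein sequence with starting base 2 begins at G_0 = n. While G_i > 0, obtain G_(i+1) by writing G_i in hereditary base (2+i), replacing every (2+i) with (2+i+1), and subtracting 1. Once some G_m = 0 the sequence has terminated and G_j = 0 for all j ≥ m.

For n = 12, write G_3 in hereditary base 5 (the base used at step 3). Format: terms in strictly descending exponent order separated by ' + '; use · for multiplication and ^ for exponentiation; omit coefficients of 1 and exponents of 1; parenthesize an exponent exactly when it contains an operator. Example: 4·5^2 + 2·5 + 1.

5^(5 + 1) + 2·5^2 + 2·5

step 0: 12 = 2^(2 + 1) + 2^2; sub 3 for 2: 3^(3 + 1) + 3^3; = 108; G_1 = 108−1 = 107
step 1: 107 = 3^(3 + 1) + 2·3^2 + 2·3 + 2; sub 4 for 3: 4^(4 + 1) + 2·4^2 + 2·4 + 2; = 1066; G_2 = 1066−1 = 1065
step 2: 1065 = 4^(4 + 1) + 2·4^2 + 2·4 + 1; sub 5 for 4: 5^(5 + 1) + 2·5^2 + 2·5 + 1; = 15686; G_3 = 15686−1 = 15685
step 3: 15685 = 5^(5 + 1) + 2·5^2 + 2·5; sub 6 for 5: 6^(6 + 1) + 2·6^2 + 2·6; = 280020; G_4 = 280020−1 = 280019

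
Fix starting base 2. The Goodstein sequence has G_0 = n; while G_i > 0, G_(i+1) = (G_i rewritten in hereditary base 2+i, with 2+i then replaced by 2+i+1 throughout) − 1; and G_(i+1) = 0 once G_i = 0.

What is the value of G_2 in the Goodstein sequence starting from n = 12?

i=0: 12 = 2^(2 + 1) + 2^2 (b=2); 2→3: 3^(3 + 1) + 3^3 = 108; 108−1 = 107
i=1: 107 = 3^(3 + 1) + 2·3^2 + 2·3 + 2 (b=3); 3→4: 4^(4 + 1) + 2·4^2 + 2·4 + 2 = 1066; 1066−1 = 1065
i=2: 1065 = 4^(4 + 1) + 2·4^2 + 2·4 + 1 (b=4); 4→5: 5^(5 + 1) + 2·5^2 + 2·5 + 1 = 15686; 15686−1 = 15685

1065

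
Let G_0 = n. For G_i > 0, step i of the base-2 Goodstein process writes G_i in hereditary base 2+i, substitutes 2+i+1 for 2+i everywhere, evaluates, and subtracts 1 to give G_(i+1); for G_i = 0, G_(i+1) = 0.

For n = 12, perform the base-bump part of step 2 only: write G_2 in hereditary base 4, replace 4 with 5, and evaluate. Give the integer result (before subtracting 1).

base 2: 12 = 2^(2 + 1) + 2^2; at 3: 3^(3 + 1) + 3^3 = 108; next = 107
base 3: 107 = 3^(3 + 1) + 2·3^2 + 2·3 + 2; at 4: 4^(4 + 1) + 2·4^2 + 2·4 + 2 = 1066; next = 1065

15686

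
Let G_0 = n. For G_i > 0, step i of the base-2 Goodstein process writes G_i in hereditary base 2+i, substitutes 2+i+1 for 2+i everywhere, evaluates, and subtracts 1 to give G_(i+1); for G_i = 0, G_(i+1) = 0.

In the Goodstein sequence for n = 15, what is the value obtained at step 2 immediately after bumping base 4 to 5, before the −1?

(0) 15|_2 = 2^(2 + 1) + 2^2 + 2 + 1 ↦ 3^(3 + 1) + 3^3 + 3 + 1|_3 = 112 ⇒ 111
(1) 111|_3 = 3^(3 + 1) + 3^3 + 3 ↦ 4^(4 + 1) + 4^4 + 4|_4 = 1284 ⇒ 1283
(2) 1283|_4 = 4^(4 + 1) + 4^4 + 3 ↦ 5^(5 + 1) + 5^5 + 3|_5 = 18753 ⇒ 18752

18753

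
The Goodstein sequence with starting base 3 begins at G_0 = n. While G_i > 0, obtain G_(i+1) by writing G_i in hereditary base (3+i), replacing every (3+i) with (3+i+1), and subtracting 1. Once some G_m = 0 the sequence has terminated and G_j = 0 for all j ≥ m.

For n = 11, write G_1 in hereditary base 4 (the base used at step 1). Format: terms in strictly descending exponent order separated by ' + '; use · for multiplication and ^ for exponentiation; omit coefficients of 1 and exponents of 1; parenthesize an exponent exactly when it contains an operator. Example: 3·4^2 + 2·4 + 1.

4^2 + 1

i=0: 11 = 3^2 + 2 (b=3); 3→4: 4^2 + 2 = 18; 18−1 = 17
i=1: 17 = 4^2 + 1 (b=4); 4→5: 5^2 + 1 = 26; 26−1 = 25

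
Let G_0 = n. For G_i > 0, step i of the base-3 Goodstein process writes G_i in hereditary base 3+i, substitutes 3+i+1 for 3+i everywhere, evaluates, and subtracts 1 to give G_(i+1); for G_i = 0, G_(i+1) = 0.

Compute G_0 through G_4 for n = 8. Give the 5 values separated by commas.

8, 9, 10, 11, 11

step 0: 8 = 2·3 + 2; sub 4 for 3: 2·4 + 2; = 10; G_1 = 10−1 = 9
step 1: 9 = 2·4 + 1; sub 5 for 4: 2·5 + 1; = 11; G_2 = 11−1 = 10
step 2: 10 = 2·5; sub 6 for 5: 2·6; = 12; G_3 = 12−1 = 11
step 3: 11 = 6 + 5; sub 7 for 6: 7 + 5; = 12; G_4 = 12−1 = 11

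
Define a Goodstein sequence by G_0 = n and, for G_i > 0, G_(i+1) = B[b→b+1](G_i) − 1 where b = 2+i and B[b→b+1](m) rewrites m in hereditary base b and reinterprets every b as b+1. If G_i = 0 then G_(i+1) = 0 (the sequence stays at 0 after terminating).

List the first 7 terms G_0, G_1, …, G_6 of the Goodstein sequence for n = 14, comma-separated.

[0] 14 ≡ 2^(2 + 1) + 2^2 + 2 (base 2). Lift 3: 111. −1: 110.
[1] 110 ≡ 3^(3 + 1) + 3^3 + 2 (base 3). Lift 4: 1282. −1: 1281.
[2] 1281 ≡ 4^(4 + 1) + 4^4 + 1 (base 4). Lift 5: 18751. −1: 18750.
[3] 18750 ≡ 5^(5 + 1) + 5^5 (base 5). Lift 6: 326592. −1: 326591.
[4] 326591 ≡ 6^(6 + 1) + 5·6^5 + 5·6^4 + 5·6^3 + 5·6^2 + 5·6 + 5 (base 6). Lift 7: 5862841. −1: 5862840.
[5] 5862840 ≡ 7^(7 + 1) + 5·7^5 + 5·7^4 + 5·7^3 + 5·7^2 + 5·7 + 4 (base 7). Lift 8: 134404972. −1: 134404971.

14, 110, 1281, 18750, 326591, 5862840, 134404971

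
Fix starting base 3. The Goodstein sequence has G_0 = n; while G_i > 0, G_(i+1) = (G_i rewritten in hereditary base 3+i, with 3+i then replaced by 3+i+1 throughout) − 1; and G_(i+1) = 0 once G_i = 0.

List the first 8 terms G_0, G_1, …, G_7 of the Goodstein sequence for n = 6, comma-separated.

6 —HB3→ 2·3 —bump→ 2·4 = 8 —(−1)→ 7
7 —HB4→ 4 + 3 —bump→ 5 + 3 = 8 —(−1)→ 7
7 —HB5→ 5 + 2 —bump→ 6 + 2 = 8 —(−1)→ 7
7 —HB6→ 6 + 1 —bump→ 7 + 1 = 8 —(−1)→ 7
7 —HB7→ 7 —bump→ 8 = 8 —(−1)→ 7
7 —HB8→ 7 —bump→ 7 = 7 —(−1)→ 6
6 —HB9→ 6 —bump→ 6 = 6 —(−1)→ 5

6, 7, 7, 7, 7, 7, 6, 5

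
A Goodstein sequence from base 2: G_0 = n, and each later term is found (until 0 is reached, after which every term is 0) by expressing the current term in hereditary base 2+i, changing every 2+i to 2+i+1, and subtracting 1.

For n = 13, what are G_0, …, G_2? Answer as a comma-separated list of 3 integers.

13, 108, 1279

step 0: 13 = 2^(2 + 1) + 2^2 + 1; sub 3 for 2: 3^(3 + 1) + 3^3 + 1; = 109; G_1 = 109−1 = 108
step 1: 108 = 3^(3 + 1) + 3^3; sub 4 for 3: 4^(4 + 1) + 4^4; = 1280; G_2 = 1280−1 = 1279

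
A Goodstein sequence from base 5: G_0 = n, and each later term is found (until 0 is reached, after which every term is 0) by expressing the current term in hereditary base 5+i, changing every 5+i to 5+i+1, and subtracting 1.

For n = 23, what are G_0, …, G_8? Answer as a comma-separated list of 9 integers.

23, 26, 29, 32, 35, 37, 39, 41, 43

(0) 23|_5 = 4·5 + 3 ↦ 4·6 + 3|_6 = 27 ⇒ 26
(1) 26|_6 = 4·6 + 2 ↦ 4·7 + 2|_7 = 30 ⇒ 29
(2) 29|_7 = 4·7 + 1 ↦ 4·8 + 1|_8 = 33 ⇒ 32
(3) 32|_8 = 4·8 ↦ 4·9|_9 = 36 ⇒ 35
(4) 35|_9 = 3·9 + 8 ↦ 3·10 + 8|_10 = 38 ⇒ 37
(5) 37|_10 = 3·10 + 7 ↦ 3·11 + 7|_11 = 40 ⇒ 39
(6) 39|_11 = 3·11 + 6 ↦ 3·12 + 6|_12 = 42 ⇒ 41
(7) 41|_12 = 3·12 + 5 ↦ 3·13 + 5|_13 = 44 ⇒ 43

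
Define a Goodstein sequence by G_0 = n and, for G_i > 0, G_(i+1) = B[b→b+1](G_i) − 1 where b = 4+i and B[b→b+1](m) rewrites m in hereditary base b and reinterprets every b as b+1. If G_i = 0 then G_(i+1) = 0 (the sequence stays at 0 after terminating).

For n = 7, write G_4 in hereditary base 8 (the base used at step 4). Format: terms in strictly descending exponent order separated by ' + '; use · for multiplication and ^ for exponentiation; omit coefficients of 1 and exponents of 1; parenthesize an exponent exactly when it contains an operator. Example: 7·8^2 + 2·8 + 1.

7

G_0 = 7. HB_4(7) = 4 + 3. Bump = 8. G_1 = 7.
G_1 = 7. HB_5(7) = 5 + 2. Bump = 8. G_2 = 7.
G_2 = 7. HB_6(7) = 6 + 1. Bump = 8. G_3 = 7.
G_3 = 7. HB_7(7) = 7. Bump = 8. G_4 = 7.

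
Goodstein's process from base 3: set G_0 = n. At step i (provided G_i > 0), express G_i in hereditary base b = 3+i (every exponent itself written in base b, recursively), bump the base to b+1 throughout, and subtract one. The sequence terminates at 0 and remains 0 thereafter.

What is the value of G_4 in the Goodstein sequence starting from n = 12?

12 —HB3→ 3^2 + 3 —bump→ 4^2 + 4 = 20 —(−1)→ 19
19 —HB4→ 4^2 + 3 —bump→ 5^2 + 3 = 28 —(−1)→ 27
27 —HB5→ 5^2 + 2 —bump→ 6^2 + 2 = 38 —(−1)→ 37
37 —HB6→ 6^2 + 1 —bump→ 7^2 + 1 = 50 —(−1)→ 49
49 —HB7→ 7^2 —bump→ 8^2 = 64 —(−1)→ 63

49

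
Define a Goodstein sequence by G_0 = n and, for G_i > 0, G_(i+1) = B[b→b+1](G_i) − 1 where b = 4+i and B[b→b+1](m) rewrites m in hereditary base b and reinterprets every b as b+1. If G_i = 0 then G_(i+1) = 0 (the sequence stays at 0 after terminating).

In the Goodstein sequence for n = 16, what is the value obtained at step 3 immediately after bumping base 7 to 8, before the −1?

34

i=0: 16 = 4^2 (b=4); 4→5: 5^2 = 25; 25−1 = 24
i=1: 24 = 4·5 + 4 (b=5); 5→6: 4·6 + 4 = 28; 28−1 = 27
i=2: 27 = 4·6 + 3 (b=6); 6→7: 4·7 + 3 = 31; 31−1 = 30
i=3: 30 = 4·7 + 2 (b=7); 7→8: 4·8 + 2 = 34; 34−1 = 33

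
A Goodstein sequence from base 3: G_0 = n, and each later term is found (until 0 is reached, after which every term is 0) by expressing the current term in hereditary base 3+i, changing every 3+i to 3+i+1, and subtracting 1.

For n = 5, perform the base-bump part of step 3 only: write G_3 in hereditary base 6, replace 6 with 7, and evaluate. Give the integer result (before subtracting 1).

base 3: 5 = 3 + 2; at 4: 4 + 2 = 6; next = 5
base 4: 5 = 4 + 1; at 5: 5 + 1 = 6; next = 5
base 5: 5 = 5; at 6: 6 = 6; next = 5
base 6: 5 = 5; at 7: 5 = 5; next = 4

5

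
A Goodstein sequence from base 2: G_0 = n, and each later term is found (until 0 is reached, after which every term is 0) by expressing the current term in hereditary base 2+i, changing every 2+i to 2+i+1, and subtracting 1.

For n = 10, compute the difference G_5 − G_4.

3935819

[0] 10 ≡ 2^(2 + 1) + 2 (base 2). Lift 3: 84. −1: 83.
[1] 83 ≡ 3^(3 + 1) + 2 (base 3). Lift 4: 1026. −1: 1025.
[2] 1025 ≡ 4^(4 + 1) + 1 (base 4). Lift 5: 15626. −1: 15625.
[3] 15625 ≡ 5^(5 + 1) (base 5). Lift 6: 279936. −1: 279935.
[4] 279935 ≡ 5·6^6 + 5·6^5 + 5·6^4 + 5·6^3 + 5·6^2 + 5·6 + 5 (base 6). Lift 7: 4215755. −1: 4215754.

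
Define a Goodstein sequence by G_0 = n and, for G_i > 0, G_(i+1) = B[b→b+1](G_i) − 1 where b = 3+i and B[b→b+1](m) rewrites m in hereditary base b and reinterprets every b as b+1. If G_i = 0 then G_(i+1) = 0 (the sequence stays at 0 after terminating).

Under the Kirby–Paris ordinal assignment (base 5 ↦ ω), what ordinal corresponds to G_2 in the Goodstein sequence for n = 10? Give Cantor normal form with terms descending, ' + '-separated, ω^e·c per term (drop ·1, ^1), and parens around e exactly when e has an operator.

G_0=10  [base 3] 3^2 + 1  →[3↦4]→  4^2 + 1 = 17  −1 ⇒ G_1=16
G_1=16  [base 4] 4^2  →[4↦5]→  5^2 = 25  −1 ⇒ G_2=24

ω·4 + 4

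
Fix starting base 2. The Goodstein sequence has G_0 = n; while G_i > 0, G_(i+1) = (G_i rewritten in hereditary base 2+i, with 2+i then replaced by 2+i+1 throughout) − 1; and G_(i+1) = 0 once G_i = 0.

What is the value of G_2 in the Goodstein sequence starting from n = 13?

(0) 13|_2 = 2^(2 + 1) + 2^2 + 1 ↦ 3^(3 + 1) + 3^3 + 1|_3 = 109 ⇒ 108
(1) 108|_3 = 3^(3 + 1) + 3^3 ↦ 4^(4 + 1) + 4^4|_4 = 1280 ⇒ 1279
(2) 1279|_4 = 4^(4 + 1) + 3·4^3 + 3·4^2 + 3·4 + 3 ↦ 5^(5 + 1) + 3·5^3 + 3·5^2 + 3·5 + 3|_5 = 16093 ⇒ 16092

1279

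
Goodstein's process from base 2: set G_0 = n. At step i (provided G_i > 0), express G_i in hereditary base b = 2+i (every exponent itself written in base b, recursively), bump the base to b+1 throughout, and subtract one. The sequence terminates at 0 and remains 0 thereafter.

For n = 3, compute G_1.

3

3 —HB2→ 2 + 1 —bump→ 3 + 1 = 4 —(−1)→ 3
3 —HB3→ 3 —bump→ 4 = 4 —(−1)→ 3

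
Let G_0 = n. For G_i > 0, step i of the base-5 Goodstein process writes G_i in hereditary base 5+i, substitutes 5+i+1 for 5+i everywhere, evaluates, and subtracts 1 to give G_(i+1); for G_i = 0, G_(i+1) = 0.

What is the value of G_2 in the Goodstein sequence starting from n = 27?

27 —HB5→ 5^2 + 2 —bump→ 6^2 + 2 = 38 —(−1)→ 37
37 —HB6→ 6^2 + 1 —bump→ 7^2 + 1 = 50 —(−1)→ 49
49 —HB7→ 7^2 —bump→ 8^2 = 64 —(−1)→ 63

49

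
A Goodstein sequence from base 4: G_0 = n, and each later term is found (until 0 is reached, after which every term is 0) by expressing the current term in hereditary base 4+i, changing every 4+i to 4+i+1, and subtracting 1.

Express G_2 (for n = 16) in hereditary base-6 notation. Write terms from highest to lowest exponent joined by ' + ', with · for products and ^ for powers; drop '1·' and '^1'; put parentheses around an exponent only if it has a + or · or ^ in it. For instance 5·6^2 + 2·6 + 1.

4·6 + 3

16 —HB4→ 4^2 —bump→ 5^2 = 25 —(−1)→ 24
24 —HB5→ 4·5 + 4 —bump→ 4·6 + 4 = 28 —(−1)→ 27
27 —HB6→ 4·6 + 3 —bump→ 4·7 + 3 = 31 —(−1)→ 30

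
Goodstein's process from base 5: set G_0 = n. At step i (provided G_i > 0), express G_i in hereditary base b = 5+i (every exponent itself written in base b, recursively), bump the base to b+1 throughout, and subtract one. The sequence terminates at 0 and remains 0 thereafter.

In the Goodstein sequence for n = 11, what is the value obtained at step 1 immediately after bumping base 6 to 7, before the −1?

14

step 0: 11 = 2·5 + 1; sub 6 for 5: 2·6 + 1; = 13; G_1 = 13−1 = 12
step 1: 12 = 2·6; sub 7 for 6: 2·7; = 14; G_2 = 14−1 = 13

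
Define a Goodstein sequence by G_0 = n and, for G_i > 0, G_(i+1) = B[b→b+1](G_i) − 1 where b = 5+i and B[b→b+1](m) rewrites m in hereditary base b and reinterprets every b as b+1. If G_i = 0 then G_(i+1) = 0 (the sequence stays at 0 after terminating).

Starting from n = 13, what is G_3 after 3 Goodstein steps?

[0] 13 ≡ 2·5 + 3 (base 5). Lift 6: 15. −1: 14.
[1] 14 ≡ 2·6 + 2 (base 6). Lift 7: 16. −1: 15.
[2] 15 ≡ 2·7 + 1 (base 7). Lift 8: 17. −1: 16.

16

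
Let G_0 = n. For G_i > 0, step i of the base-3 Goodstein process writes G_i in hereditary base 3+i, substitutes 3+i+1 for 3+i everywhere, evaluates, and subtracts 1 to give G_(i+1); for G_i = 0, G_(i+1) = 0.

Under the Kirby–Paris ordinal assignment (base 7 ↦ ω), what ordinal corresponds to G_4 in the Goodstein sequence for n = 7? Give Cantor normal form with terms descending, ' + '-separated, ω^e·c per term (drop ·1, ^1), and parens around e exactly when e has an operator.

ω + 2

G_0=7  [base 3] 2·3 + 1  →[3↦4]→  2·4 + 1 = 9  −1 ⇒ G_1=8
G_1=8  [base 4] 2·4  →[4↦5]→  2·5 = 10  −1 ⇒ G_2=9
G_2=9  [base 5] 5 + 4  →[5↦6]→  6 + 4 = 10  −1 ⇒ G_3=9
G_3=9  [base 6] 6 + 3  →[6↦7]→  7 + 3 = 10  −1 ⇒ G_4=9
G_4=9  [base 7] 7 + 2  →[7↦8]→  8 + 2 = 10  −1 ⇒ G_5=9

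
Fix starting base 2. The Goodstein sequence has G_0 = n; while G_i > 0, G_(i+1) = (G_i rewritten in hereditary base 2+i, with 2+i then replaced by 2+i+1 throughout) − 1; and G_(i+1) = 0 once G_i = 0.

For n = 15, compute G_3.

18752

[0] 15 ≡ 2^(2 + 1) + 2^2 + 2 + 1 (base 2). Lift 3: 112. −1: 111.
[1] 111 ≡ 3^(3 + 1) + 3^3 + 3 (base 3). Lift 4: 1284. −1: 1283.
[2] 1283 ≡ 4^(4 + 1) + 4^4 + 3 (base 4). Lift 5: 18753. −1: 18752.
[3] 18752 ≡ 5^(5 + 1) + 5^5 + 2 (base 5). Lift 6: 326594. −1: 326593.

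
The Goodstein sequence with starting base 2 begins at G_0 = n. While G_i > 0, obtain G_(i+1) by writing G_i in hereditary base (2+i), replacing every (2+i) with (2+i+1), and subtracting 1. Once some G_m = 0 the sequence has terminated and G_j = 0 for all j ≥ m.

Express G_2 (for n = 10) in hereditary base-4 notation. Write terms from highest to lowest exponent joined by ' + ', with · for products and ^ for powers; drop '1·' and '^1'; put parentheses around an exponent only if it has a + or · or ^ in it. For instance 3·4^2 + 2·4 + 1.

4^(4 + 1) + 1

10 —HB2→ 2^(2 + 1) + 2 —bump→ 3^(3 + 1) + 3 = 84 —(−1)→ 83
83 —HB3→ 3^(3 + 1) + 2 —bump→ 4^(4 + 1) + 2 = 1026 —(−1)→ 1025
1025 —HB4→ 4^(4 + 1) + 1 —bump→ 5^(5 + 1) + 1 = 15626 —(−1)→ 15625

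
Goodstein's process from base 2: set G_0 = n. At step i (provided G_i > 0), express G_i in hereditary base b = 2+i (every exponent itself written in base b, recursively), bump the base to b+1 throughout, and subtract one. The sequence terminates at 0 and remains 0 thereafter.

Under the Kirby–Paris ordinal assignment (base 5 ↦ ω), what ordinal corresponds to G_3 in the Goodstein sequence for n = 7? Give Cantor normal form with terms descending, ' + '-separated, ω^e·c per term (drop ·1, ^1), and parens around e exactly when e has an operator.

i=0: 7 = 2^2 + 2 + 1 (b=2); 2→3: 3^3 + 3 + 1 = 31; 31−1 = 30
i=1: 30 = 3^3 + 3 (b=3); 3→4: 4^4 + 4 = 260; 260−1 = 259
i=2: 259 = 4^4 + 3 (b=4); 4→5: 5^5 + 3 = 3128; 3128−1 = 3127
i=3: 3127 = 5^5 + 2 (b=5); 5→6: 6^6 + 2 = 46658; 46658−1 = 46657

ω^ω + 2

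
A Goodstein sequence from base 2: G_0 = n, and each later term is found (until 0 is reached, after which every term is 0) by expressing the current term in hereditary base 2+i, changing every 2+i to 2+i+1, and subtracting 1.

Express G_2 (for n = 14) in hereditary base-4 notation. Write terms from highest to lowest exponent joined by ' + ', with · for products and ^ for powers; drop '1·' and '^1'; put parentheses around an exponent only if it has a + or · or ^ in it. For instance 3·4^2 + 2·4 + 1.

4^(4 + 1) + 4^4 + 1

G_0=14  [base 2] 2^(2 + 1) + 2^2 + 2  →[2↦3]→  3^(3 + 1) + 3^3 + 3 = 111  −1 ⇒ G_1=110
G_1=110  [base 3] 3^(3 + 1) + 3^3 + 2  →[3↦4]→  4^(4 + 1) + 4^4 + 2 = 1282  −1 ⇒ G_2=1281
G_2=1281  [base 4] 4^(4 + 1) + 4^4 + 1  →[4↦5]→  5^(5 + 1) + 5^5 + 1 = 18751  −1 ⇒ G_3=18750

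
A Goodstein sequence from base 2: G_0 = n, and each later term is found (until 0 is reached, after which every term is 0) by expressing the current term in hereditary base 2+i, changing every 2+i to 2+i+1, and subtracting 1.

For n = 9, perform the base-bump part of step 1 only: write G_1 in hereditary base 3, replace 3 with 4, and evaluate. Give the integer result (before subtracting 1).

1024

[0] 9 ≡ 2^(2 + 1) + 1 (base 2). Lift 3: 82. −1: 81.
[1] 81 ≡ 3^(3 + 1) (base 3). Lift 4: 1024. −1: 1023.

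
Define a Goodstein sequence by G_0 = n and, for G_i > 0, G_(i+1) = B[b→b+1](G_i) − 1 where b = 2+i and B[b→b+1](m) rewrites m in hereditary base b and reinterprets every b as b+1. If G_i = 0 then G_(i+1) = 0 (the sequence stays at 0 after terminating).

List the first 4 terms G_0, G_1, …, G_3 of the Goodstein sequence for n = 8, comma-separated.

8, 80, 553, 6310

step 0: 8 = 2^(2 + 1); sub 3 for 2: 3^(3 + 1); = 81; G_1 = 81−1 = 80
step 1: 80 = 2·3^3 + 2·3^2 + 2·3 + 2; sub 4 for 3: 2·4^4 + 2·4^2 + 2·4 + 2; = 554; G_2 = 554−1 = 553
step 2: 553 = 2·4^4 + 2·4^2 + 2·4 + 1; sub 5 for 4: 2·5^5 + 2·5^2 + 2·5 + 1; = 6311; G_3 = 6311−1 = 6310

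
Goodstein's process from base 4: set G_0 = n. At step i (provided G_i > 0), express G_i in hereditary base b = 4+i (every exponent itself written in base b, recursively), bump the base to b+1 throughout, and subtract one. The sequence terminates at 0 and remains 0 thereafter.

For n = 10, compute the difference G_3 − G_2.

1

G_0=10  [base 4] 2·4 + 2  →[4↦5]→  2·5 + 2 = 12  −1 ⇒ G_1=11
G_1=11  [base 5] 2·5 + 1  →[5↦6]→  2·6 + 1 = 13  −1 ⇒ G_2=12
G_2=12  [base 6] 2·6  →[6↦7]→  2·7 = 14  −1 ⇒ G_3=13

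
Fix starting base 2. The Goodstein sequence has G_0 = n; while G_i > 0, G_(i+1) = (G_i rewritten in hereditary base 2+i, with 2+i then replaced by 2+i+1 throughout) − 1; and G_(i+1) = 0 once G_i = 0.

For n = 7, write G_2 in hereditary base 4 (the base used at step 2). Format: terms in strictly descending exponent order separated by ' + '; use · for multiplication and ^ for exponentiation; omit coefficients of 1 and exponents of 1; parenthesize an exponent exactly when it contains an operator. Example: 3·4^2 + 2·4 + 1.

base 2: 7 = 2^2 + 2 + 1; at 3: 3^3 + 3 + 1 = 31; next = 30
base 3: 30 = 3^3 + 3; at 4: 4^4 + 4 = 260; next = 259

4^4 + 3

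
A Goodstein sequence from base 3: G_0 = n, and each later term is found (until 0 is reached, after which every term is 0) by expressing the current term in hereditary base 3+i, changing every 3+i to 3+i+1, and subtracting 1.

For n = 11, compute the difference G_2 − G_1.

8

G_0 = 11. HB_3(11) = 3^2 + 2. Bump = 18. G_1 = 17.
G_1 = 17. HB_4(17) = 4^2 + 1. Bump = 26. G_2 = 25.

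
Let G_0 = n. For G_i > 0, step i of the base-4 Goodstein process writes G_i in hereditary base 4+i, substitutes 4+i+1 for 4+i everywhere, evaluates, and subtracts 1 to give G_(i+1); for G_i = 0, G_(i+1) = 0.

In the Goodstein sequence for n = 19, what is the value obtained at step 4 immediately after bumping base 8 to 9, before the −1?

70

G_0 = 19. HB_4(19) = 4^2 + 3. Bump = 28. G_1 = 27.
G_1 = 27. HB_5(27) = 5^2 + 2. Bump = 38. G_2 = 37.
G_2 = 37. HB_6(37) = 6^2 + 1. Bump = 50. G_3 = 49.
G_3 = 49. HB_7(49) = 7^2. Bump = 64. G_4 = 63.
G_4 = 63. HB_8(63) = 7·8 + 7. Bump = 70. G_5 = 69.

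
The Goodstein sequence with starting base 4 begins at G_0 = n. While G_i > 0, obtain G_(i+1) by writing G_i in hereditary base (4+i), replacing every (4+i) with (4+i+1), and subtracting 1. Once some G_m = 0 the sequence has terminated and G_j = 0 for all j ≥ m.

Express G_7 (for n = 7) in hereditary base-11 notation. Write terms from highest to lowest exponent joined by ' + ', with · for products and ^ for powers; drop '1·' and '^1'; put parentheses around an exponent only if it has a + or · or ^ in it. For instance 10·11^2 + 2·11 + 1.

4

G_0 = 7. HB_4(7) = 4 + 3. Bump = 8. G_1 = 7.
G_1 = 7. HB_5(7) = 5 + 2. Bump = 8. G_2 = 7.
G_2 = 7. HB_6(7) = 6 + 1. Bump = 8. G_3 = 7.
G_3 = 7. HB_7(7) = 7. Bump = 8. G_4 = 7.
G_4 = 7. HB_8(7) = 7. Bump = 7. G_5 = 6.
G_5 = 6. HB_9(6) = 6. Bump = 6. G_6 = 5.
G_6 = 5. HB_10(5) = 5. Bump = 5. G_7 = 4.
G_7 = 4. HB_11(4) = 4. Bump = 4. G_8 = 3.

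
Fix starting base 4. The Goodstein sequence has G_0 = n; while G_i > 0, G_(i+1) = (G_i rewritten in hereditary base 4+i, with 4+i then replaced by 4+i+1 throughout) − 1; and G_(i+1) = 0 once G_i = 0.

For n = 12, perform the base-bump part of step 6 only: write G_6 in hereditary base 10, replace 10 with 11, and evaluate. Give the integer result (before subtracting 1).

G_0 = 12. HB_4(12) = 3·4. Bump = 15. G_1 = 14.
G_1 = 14. HB_5(14) = 2·5 + 4. Bump = 16. G_2 = 15.
G_2 = 15. HB_6(15) = 2·6 + 3. Bump = 17. G_3 = 16.
G_3 = 16. HB_7(16) = 2·7 + 2. Bump = 18. G_4 = 17.
G_4 = 17. HB_8(17) = 2·8 + 1. Bump = 19. G_5 = 18.
G_5 = 18. HB_9(18) = 2·9. Bump = 20. G_6 = 19.
G_6 = 19. HB_10(19) = 10 + 9. Bump = 20. G_7 = 19.

20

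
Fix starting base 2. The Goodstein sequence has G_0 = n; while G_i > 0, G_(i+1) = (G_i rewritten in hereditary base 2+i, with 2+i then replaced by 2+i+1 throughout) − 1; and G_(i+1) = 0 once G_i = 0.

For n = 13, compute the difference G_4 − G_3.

G_0=13  [base 2] 2^(2 + 1) + 2^2 + 1  →[2↦3]→  3^(3 + 1) + 3^3 + 1 = 109  −1 ⇒ G_1=108
G_1=108  [base 3] 3^(3 + 1) + 3^3  →[3↦4]→  4^(4 + 1) + 4^4 = 1280  −1 ⇒ G_2=1279
G_2=1279  [base 4] 4^(4 + 1) + 3·4^3 + 3·4^2 + 3·4 + 3  →[4↦5]→  5^(5 + 1) + 3·5^3 + 3·5^2 + 3·5 + 3 = 16093  −1 ⇒ G_3=16092
G_3=16092  [base 5] 5^(5 + 1) + 3·5^3 + 3·5^2 + 3·5 + 2  →[5↦6]→  6^(6 + 1) + 3·6^3 + 3·6^2 + 3·6 + 2 = 280712  −1 ⇒ G_4=280711

264619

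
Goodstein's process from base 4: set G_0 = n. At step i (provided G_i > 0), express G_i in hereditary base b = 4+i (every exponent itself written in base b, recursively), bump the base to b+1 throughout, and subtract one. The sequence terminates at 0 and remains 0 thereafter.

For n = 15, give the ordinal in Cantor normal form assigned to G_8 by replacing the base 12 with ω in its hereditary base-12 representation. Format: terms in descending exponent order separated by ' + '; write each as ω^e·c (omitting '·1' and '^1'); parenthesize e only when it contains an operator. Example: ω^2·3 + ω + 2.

G_0 = 15. HB_4(15) = 3·4 + 3. Bump = 18. G_1 = 17.
G_1 = 17. HB_5(17) = 3·5 + 2. Bump = 20. G_2 = 19.
G_2 = 19. HB_6(19) = 3·6 + 1. Bump = 22. G_3 = 21.
G_3 = 21. HB_7(21) = 3·7. Bump = 24. G_4 = 23.
G_4 = 23. HB_8(23) = 2·8 + 7. Bump = 25. G_5 = 24.
G_5 = 24. HB_9(24) = 2·9 + 6. Bump = 26. G_6 = 25.
G_6 = 25. HB_10(25) = 2·10 + 5. Bump = 27. G_7 = 26.
G_7 = 26. HB_11(26) = 2·11 + 4. Bump = 28. G_8 = 27.

ω·2 + 3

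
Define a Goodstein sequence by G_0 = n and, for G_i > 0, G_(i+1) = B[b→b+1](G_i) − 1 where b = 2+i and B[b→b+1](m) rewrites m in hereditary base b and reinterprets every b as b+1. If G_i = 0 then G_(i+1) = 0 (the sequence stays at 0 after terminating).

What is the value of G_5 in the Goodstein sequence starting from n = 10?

[0] 10 ≡ 2^(2 + 1) + 2 (base 2). Lift 3: 84. −1: 83.
[1] 83 ≡ 3^(3 + 1) + 2 (base 3). Lift 4: 1026. −1: 1025.
[2] 1025 ≡ 4^(4 + 1) + 1 (base 4). Lift 5: 15626. −1: 15625.
[3] 15625 ≡ 5^(5 + 1) (base 5). Lift 6: 279936. −1: 279935.
[4] 279935 ≡ 5·6^6 + 5·6^5 + 5·6^4 + 5·6^3 + 5·6^2 + 5·6 + 5 (base 6). Lift 7: 4215755. −1: 4215754.
[5] 4215754 ≡ 5·7^7 + 5·7^5 + 5·7^4 + 5·7^3 + 5·7^2 + 5·7 + 4 (base 7). Lift 8: 84073324. −1: 84073323.

4215754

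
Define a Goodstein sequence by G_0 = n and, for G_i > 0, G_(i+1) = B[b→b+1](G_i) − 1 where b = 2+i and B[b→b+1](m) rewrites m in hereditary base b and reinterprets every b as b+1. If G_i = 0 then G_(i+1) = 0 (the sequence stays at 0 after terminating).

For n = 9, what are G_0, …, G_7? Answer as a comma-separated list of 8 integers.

base 2: 9 = 2^(2 + 1) + 1; at 3: 3^(3 + 1) + 1 = 82; next = 81
base 3: 81 = 3^(3 + 1); at 4: 4^(4 + 1) = 1024; next = 1023
base 4: 1023 = 3·4^4 + 3·4^3 + 3·4^2 + 3·4 + 3; at 5: 3·5^5 + 3·5^3 + 3·5^2 + 3·5 + 3 = 9843; next = 9842
base 5: 9842 = 3·5^5 + 3·5^3 + 3·5^2 + 3·5 + 2; at 6: 3·6^6 + 3·6^3 + 3·6^2 + 3·6 + 2 = 140744; next = 140743
base 6: 140743 = 3·6^6 + 3·6^3 + 3·6^2 + 3·6 + 1; at 7: 3·7^7 + 3·7^3 + 3·7^2 + 3·7 + 1 = 2471827; next = 2471826
base 7: 2471826 = 3·7^7 + 3·7^3 + 3·7^2 + 3·7; at 8: 3·8^8 + 3·8^3 + 3·8^2 + 3·8 = 50333400; next = 50333399
base 8: 50333399 = 3·8^8 + 3·8^3 + 3·8^2 + 2·8 + 7; at 9: 3·9^9 + 3·9^3 + 3·9^2 + 2·9 + 7 = 1162263922; next = 1162263921

9, 81, 1023, 9842, 140743, 2471826, 50333399, 1162263921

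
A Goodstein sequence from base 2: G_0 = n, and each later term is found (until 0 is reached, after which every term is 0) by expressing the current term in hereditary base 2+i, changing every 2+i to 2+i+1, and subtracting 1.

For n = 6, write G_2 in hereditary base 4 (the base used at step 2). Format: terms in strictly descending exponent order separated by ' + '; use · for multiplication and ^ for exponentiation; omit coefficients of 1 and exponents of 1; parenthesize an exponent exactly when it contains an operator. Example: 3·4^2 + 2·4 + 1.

G_0=6  [base 2] 2^2 + 2  →[2↦3]→  3^3 + 3 = 30  −1 ⇒ G_1=29
G_1=29  [base 3] 3^3 + 2  →[3↦4]→  4^4 + 2 = 258  −1 ⇒ G_2=257

4^4 + 1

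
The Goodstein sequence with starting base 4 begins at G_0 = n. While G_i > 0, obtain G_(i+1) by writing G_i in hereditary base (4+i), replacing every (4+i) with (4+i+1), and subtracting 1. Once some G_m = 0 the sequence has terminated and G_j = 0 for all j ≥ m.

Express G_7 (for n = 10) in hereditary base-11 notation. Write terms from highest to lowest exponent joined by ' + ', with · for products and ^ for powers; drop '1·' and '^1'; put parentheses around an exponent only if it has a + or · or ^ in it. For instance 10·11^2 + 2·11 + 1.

[0] 10 ≡ 2·4 + 2 (base 4). Lift 5: 12. −1: 11.
[1] 11 ≡ 2·5 + 1 (base 5). Lift 6: 13. −1: 12.
[2] 12 ≡ 2·6 (base 6). Lift 7: 14. −1: 13.
[3] 13 ≡ 7 + 6 (base 7). Lift 8: 14. −1: 13.
[4] 13 ≡ 8 + 5 (base 8). Lift 9: 14. −1: 13.
[5] 13 ≡ 9 + 4 (base 9). Lift 10: 14. −1: 13.
[6] 13 ≡ 10 + 3 (base 10). Lift 11: 14. −1: 13.

11 + 2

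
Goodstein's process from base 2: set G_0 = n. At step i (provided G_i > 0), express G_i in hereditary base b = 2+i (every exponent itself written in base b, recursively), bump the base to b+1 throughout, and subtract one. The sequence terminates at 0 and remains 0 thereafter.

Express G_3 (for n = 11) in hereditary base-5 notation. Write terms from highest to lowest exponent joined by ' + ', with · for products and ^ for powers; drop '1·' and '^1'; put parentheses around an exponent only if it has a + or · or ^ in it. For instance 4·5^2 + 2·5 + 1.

5^(5 + 1) + 2

11 —HB2→ 2^(2 + 1) + 2 + 1 —bump→ 3^(3 + 1) + 3 + 1 = 85 —(−1)→ 84
84 —HB3→ 3^(3 + 1) + 3 —bump→ 4^(4 + 1) + 4 = 1028 —(−1)→ 1027
1027 —HB4→ 4^(4 + 1) + 3 —bump→ 5^(5 + 1) + 3 = 15628 —(−1)→ 15627
15627 —HB5→ 5^(5 + 1) + 2 —bump→ 6^(6 + 1) + 2 = 279938 —(−1)→ 279937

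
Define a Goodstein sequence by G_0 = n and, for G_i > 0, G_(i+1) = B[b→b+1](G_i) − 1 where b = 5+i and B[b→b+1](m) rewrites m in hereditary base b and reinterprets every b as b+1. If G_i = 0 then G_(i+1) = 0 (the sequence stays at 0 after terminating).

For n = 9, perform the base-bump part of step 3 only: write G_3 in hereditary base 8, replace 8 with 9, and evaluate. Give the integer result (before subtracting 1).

G_0 = 9. HB_5(9) = 5 + 4. Bump = 10. G_1 = 9.
G_1 = 9. HB_6(9) = 6 + 3. Bump = 10. G_2 = 9.
G_2 = 9. HB_7(9) = 7 + 2. Bump = 10. G_3 = 9.
G_3 = 9. HB_8(9) = 8 + 1. Bump = 10. G_4 = 9.

10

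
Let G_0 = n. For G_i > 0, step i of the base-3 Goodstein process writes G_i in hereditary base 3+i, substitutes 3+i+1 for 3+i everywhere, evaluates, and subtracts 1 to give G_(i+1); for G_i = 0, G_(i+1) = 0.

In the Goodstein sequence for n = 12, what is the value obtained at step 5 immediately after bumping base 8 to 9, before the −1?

70

step 0: 12 = 3^2 + 3; sub 4 for 3: 4^2 + 4; = 20; G_1 = 20−1 = 19
step 1: 19 = 4^2 + 3; sub 5 for 4: 5^2 + 3; = 28; G_2 = 28−1 = 27
step 2: 27 = 5^2 + 2; sub 6 for 5: 6^2 + 2; = 38; G_3 = 38−1 = 37
step 3: 37 = 6^2 + 1; sub 7 for 6: 7^2 + 1; = 50; G_4 = 50−1 = 49
step 4: 49 = 7^2; sub 8 for 7: 8^2; = 64; G_5 = 64−1 = 63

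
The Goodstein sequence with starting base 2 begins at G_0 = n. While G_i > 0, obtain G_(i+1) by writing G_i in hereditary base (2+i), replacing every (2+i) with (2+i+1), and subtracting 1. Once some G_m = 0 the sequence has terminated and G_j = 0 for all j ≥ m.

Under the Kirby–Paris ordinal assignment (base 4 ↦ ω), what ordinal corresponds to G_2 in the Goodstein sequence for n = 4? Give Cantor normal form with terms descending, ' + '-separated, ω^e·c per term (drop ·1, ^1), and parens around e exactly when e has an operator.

base 2: 4 = 2^2; at 3: 3^3 = 27; next = 26
base 3: 26 = 2·3^2 + 2·3 + 2; at 4: 2·4^2 + 2·4 + 2 = 42; next = 41
base 4: 41 = 2·4^2 + 2·4 + 1; at 5: 2·5^2 + 2·5 + 1 = 61; next = 60

ω^2·2 + ω·2 + 1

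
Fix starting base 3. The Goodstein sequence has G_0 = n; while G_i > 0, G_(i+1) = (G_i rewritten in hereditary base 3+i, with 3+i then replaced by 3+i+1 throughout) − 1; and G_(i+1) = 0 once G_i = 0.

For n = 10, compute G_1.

i=0: 10 = 3^2 + 1 (b=3); 3→4: 4^2 + 1 = 17; 17−1 = 16
i=1: 16 = 4^2 (b=4); 4→5: 5^2 = 25; 25−1 = 24

16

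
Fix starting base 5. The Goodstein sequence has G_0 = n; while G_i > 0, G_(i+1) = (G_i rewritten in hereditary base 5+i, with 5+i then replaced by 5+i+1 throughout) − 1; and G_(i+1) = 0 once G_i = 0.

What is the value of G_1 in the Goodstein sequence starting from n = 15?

17

G_0 = 15. HB_5(15) = 3·5. Bump = 18. G_1 = 17.
G_1 = 17. HB_6(17) = 2·6 + 5. Bump = 19. G_2 = 18.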